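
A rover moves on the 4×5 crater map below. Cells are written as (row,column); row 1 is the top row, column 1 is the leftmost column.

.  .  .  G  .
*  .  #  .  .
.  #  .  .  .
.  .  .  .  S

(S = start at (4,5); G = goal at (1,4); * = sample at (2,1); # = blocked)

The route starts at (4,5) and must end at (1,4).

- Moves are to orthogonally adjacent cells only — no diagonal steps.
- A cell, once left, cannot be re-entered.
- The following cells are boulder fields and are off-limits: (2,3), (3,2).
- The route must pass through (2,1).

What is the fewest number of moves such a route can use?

Any route passes through (2,1) somewhere between (4,5) and (1,4). Summing Manhattan distances along the two legs ((4,5) → (2,1) → (1,4)) gives a lower bound of 6 + 4 = 10 moves.
A route of 10 moves achieves this: (4,5) → (4,4) → (4,3) → (4,2) → (4,1) → (3,1) → (2,1) → (1,1) → (1,2) → (1,3) → (1,4).
Since 10 matches the lower bound, it is optimal.

10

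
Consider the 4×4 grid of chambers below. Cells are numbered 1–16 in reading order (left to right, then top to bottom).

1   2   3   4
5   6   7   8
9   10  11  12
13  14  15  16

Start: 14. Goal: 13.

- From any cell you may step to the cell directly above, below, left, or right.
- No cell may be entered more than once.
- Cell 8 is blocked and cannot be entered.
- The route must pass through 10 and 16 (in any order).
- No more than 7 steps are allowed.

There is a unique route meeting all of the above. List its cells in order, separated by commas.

Any route must reach 10 and 16 and still end at 13 within 7 moves, so the order of the required stops is forced.
Route from 14: 2× right (reaching 16), up to 12, 3× left (reaching 9), down to 13 — 7 moves in all.
Check: all required cells visited; 7 ≤ 7 moves.

14, 15, 16, 12, 11, 10, 9, 13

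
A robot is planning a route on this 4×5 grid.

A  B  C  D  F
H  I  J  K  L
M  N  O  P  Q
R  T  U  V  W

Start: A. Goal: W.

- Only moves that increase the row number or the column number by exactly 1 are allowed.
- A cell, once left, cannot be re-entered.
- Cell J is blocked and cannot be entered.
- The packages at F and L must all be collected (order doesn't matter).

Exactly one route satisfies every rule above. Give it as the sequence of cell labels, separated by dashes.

Moves only go right or down, so the column and row indices never decrease.
Route from A: 4× right (reaching F), 3× down (reaching W) — 7 moves in all.
Check: all required cells visited.

A - B - C - D - F - L - Q - W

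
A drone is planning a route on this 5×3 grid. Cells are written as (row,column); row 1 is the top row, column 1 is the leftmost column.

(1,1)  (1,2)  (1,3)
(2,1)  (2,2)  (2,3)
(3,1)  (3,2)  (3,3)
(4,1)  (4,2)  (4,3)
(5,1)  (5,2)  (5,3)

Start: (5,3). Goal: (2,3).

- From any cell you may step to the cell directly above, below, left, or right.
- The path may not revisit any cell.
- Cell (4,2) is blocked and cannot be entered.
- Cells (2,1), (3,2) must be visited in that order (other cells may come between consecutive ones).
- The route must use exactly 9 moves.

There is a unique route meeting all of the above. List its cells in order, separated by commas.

The waypoints must appear in the order (2,1), (3,2), with no cell reused.
Route from (5,3): left 2 to (5,1), up 3 to (2,1), right 1 to (2,2), down 1 to (3,2), right 1 to (3,3), up 1 to (2,3) — 9 moves in all.
Check: order respected ((2,1) at step 5, (3,2) at step 7); 9 moves as required.

(5,3), (5,2), (5,1), (4,1), (3,1), (2,1), (2,2), (3,2), (3,3), (2,3)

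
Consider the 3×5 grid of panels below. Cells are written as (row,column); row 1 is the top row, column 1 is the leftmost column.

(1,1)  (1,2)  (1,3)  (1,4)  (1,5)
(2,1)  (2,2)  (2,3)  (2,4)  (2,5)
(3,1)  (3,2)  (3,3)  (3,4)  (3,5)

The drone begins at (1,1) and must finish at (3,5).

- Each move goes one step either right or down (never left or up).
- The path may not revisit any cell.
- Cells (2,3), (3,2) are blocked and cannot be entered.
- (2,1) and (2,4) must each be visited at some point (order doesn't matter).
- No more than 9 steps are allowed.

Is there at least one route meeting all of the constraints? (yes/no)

no

Right/down moves force the required cells to be taken in the order (2,1), (2,4). Every right/down route from (2,1) to (2,4) runs into a blocked cell, so that leg cannot be completed.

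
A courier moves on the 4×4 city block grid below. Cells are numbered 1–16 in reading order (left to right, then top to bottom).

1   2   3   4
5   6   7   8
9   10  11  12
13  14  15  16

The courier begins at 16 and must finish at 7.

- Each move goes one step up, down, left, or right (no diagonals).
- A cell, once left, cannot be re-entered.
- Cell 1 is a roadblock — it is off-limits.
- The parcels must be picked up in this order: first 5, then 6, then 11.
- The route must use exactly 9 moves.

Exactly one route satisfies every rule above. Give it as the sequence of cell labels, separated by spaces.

The waypoints must appear in the order 5, 6, 11, with no cell reused.
Route from 16: left 3 to 13, up 2 to 5, right 1 to 6, down 1 to 10, right 1 to 11, up 1 to 7 — 9 moves in all.
Check: order respected (5 at step 5, 6 at step 6, 11 at step 8); 9 moves as required.

16 15 14 13 9 5 6 10 11 7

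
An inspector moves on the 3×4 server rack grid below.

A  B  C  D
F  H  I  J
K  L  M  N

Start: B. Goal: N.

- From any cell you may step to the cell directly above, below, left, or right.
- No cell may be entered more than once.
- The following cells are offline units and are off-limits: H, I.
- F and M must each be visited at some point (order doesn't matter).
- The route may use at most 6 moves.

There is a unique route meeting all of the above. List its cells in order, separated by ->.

B -> A -> F -> K -> L -> M -> N

The budget equals the shortest possible length, so every move has to be on a shortest route through the required cells.
Route from B: left 1 to A, down 2 to K, right 3 to N — 6 moves in all.
Check: all required cells visited; 6 ≤ 6 moves.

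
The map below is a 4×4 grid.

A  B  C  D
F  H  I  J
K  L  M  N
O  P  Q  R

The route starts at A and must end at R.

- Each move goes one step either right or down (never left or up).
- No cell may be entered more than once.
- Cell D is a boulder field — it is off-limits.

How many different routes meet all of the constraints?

A right/down-only route from A to R makes exactly 3 down-moves and 3 right-moves in some order.
With no other constraints that would be C(6,3) = 20 routes.
Subtract routes through each blocked cell (inclusion–exclusion for overlaps): − through D: 1 → 19.
That gives 19 routes.

19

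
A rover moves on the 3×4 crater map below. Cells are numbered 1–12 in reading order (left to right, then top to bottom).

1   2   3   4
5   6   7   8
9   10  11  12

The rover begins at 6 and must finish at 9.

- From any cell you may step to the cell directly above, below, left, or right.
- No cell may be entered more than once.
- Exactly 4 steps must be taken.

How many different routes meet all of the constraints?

Need simple routes of exactly 4 moves from 6 to 9 (Manhattan distance 2, so 1 moves are spent on a detour and 1 undoing it).
Enumerating: 6 2 1 5 9 | 6 7 11 10 9.
That gives 2 routes.

2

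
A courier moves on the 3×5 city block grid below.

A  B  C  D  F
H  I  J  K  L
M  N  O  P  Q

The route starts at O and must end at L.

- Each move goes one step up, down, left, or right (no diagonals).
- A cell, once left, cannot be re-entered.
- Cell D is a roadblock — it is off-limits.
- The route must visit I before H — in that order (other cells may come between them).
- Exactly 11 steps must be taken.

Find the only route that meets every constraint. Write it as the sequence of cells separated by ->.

O -> N -> I -> H -> A -> B -> C -> J -> K -> P -> Q -> L

The waypoints must appear in the order I, H, with no cell reused.
Route from O: left to N, up to I, left to H, up to A, 2× right (reaching C), down to J, right to K, down to P, right to Q, up to L — 11 moves in all.
Check: order respected (I at step 2, H at step 3); 11 moves as required.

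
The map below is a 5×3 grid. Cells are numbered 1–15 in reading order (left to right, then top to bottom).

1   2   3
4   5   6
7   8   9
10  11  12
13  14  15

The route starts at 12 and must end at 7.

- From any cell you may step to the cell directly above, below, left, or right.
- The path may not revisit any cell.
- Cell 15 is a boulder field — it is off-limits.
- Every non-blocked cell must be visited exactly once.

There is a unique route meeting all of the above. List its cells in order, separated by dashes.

Need to visit all 14 open cells exactly once, starting at 12 and ending at 7.
Cell 1 has only two open neighbours (4 and 2), so the path must pass straight through it: one of those is the cell it's entered from and the other is where it exits.
Route from 12: up 3 to 3, left 2 to 1, down 1 to 4, right 1 to 5, down 3 to 14, left 1 to 13, up 2 to 7 — 13 moves in all.
Check: all 14 open cells covered.

12 - 9 - 6 - 3 - 2 - 1 - 4 - 5 - 8 - 11 - 14 - 13 - 10 - 7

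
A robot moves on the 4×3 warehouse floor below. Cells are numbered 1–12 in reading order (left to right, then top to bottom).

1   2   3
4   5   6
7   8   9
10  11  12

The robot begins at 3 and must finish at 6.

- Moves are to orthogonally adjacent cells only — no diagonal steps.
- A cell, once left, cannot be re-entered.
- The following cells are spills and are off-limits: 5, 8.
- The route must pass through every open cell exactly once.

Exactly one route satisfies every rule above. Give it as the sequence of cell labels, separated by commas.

Need to visit all 10 open cells exactly once, starting at 3 and ending at 6.
Route from 3: left 2 to 1, down 3 to 10, right 2 to 12, up 2 to 6 — 9 moves in all.
Check: all 10 open cells covered.

3, 2, 1, 4, 7, 10, 11, 12, 9, 6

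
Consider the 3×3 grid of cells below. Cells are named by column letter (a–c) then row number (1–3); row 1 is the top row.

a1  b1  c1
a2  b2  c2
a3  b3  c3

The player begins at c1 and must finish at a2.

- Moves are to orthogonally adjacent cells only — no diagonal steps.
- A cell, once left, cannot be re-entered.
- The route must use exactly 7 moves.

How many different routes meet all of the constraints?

2

Need simple routes of exactly 7 moves from c1 to a2 (Manhattan distance 3, so 2 moves are spent on a detour and 2 undoing it).
Enumerating: c1 c2 c3 b3 b2 b1 a1 a2 | c1 b1 b2 c2 c3 b3 a3 a2.
That gives 2 routes.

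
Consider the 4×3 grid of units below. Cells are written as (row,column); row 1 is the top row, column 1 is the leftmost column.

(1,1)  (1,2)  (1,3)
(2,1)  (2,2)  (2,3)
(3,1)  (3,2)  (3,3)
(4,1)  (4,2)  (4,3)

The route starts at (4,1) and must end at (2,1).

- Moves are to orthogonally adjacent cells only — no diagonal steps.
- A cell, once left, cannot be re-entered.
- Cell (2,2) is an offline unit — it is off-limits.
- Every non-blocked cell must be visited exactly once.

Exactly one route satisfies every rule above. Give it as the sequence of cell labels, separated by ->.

(4,1) -> (3,1) -> (3,2) -> (4,2) -> (4,3) -> (3,3) -> (2,3) -> (1,3) -> (1,2) -> (1,1) -> (2,1)

Need to visit all 11 open cells exactly once, starting at (4,1) and ending at (2,1).
Cell (2,3) has only two open neighbours ((1,3) and (3,3)), so the path must pass straight through it: one of those is the cell it's entered from and the other is where it exits.
Route from (4,1): up 1 to (3,1), right 1 to (3,2), down 1 to (4,2), right 1 to (4,3), up 3 to (1,3), left 2 to (1,1), down 1 to (2,1) — 10 moves in all.
Check: all 11 open cells covered.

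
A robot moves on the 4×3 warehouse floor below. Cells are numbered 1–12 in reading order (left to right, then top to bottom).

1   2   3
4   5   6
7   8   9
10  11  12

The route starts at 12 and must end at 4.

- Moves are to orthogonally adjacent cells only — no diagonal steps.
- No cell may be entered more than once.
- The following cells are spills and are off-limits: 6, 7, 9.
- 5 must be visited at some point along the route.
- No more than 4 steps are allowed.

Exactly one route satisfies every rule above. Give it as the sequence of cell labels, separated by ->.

The budget equals the shortest possible length, so every move has to be on a shortest route through the required cells.
Route from 12: left 1 to 11, up 2 to 5, left 1 to 4 — 4 moves in all.
Check: all required cells visited; 4 ≤ 4 moves.

12 -> 11 -> 8 -> 5 -> 4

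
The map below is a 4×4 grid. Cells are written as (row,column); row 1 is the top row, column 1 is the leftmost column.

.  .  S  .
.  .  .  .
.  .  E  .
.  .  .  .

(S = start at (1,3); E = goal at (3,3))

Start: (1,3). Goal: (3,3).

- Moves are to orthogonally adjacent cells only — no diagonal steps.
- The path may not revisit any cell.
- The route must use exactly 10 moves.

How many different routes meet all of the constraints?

Need simple routes of exactly 10 moves from (1,3) to (3,3) (Manhattan distance 2, so 4 moves are spent on a detour and 4 undoing it).
Branch systematically from the start, pruning whenever the remaining move budget drops below the Manhattan distance to (3,3) or differs from it in parity. Grouping the completions by first move — via (2,3): 7; via (1,2): 12; via (1,4): 8 — and summing: 7 + 12 + 8 = 27.
That gives 27 routes.

27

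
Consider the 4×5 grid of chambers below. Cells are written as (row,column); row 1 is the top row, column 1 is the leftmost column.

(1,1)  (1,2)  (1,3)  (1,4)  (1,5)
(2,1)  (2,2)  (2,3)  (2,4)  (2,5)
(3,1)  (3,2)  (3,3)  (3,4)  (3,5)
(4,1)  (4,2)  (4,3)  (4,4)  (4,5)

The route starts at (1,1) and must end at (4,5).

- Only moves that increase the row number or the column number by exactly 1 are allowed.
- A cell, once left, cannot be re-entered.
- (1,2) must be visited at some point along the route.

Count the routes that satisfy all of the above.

20

A right/down-only route from (1,1) to (4,5) makes exactly 3 down-moves and 4 right-moves in some order.
With no other constraints that would be C(7,3) = 35 routes.
Split at (1,2) and multiply the segment counts: (1,1)→(1,2): 1; (1,2)→(4,5): 20; product = 20.
That gives 20 routes.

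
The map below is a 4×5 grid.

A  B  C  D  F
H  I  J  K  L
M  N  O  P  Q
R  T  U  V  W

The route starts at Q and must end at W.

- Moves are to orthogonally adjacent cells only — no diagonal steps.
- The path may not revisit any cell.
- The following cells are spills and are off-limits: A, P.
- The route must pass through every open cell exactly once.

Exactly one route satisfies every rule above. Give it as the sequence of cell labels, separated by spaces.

Q L F D K J C B I H M R T N O U V W

Need to visit all 18 open cells exactly once, starting at Q and ending at W.
Cell F has only two open neighbours (L and D), so the path must pass straight through it: one of those is the cell it's entered from and the other is where it exits.
Route from Q: 2× up (reaching F), left to D, down to K, left to J, up to C, left to B, down to I, left to H, 2× down (reaching R), right to T, up to N, right to O, down to U, 2× right (reaching W) — 17 moves in all.
Check: all 18 open cells covered.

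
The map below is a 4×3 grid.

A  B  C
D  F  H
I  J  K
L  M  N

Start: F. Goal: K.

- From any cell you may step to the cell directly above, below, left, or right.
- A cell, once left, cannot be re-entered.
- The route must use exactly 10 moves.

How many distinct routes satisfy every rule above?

Need simple routes of exactly 10 moves from F to K (Manhattan distance 2, so 4 moves are spent on a detour and 4 undoing it).
Enumerating: F J M L I D A B C H K | F H C B A D I L M J K | F H C B A D I L M N K | F H C B A D I J M N K.
That gives 4 routes.

4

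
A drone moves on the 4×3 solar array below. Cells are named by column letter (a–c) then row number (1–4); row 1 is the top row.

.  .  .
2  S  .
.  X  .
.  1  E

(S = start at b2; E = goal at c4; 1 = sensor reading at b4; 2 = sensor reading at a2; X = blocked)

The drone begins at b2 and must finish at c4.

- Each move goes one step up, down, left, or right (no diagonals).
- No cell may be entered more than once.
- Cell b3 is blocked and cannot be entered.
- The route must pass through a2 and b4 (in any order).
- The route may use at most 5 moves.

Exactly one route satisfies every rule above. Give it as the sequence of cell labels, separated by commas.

b2, a2, a3, a4, b4, c4

Any route must reach a2 and b4 and still end at c4 within 5 moves, so the order of the required stops is forced.
Route from b2: left 1 to a2, down 2 to a4, right 2 to c4 — 5 moves in all.
Check: all required cells visited; 5 ≤ 5 moves.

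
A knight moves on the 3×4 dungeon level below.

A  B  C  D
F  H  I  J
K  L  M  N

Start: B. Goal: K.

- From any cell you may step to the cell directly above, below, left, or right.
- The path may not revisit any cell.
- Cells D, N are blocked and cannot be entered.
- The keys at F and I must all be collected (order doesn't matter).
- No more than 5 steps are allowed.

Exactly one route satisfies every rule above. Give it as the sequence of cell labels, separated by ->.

The 5-move cap with required stops at F, I leaves no slack for detours.
Route from B: right 1 to C, down 1 to I, left 2 to F, down 1 to K — 5 moves in all.
Check: all required cells visited; 5 ≤ 5 moves.

B -> C -> I -> H -> F -> K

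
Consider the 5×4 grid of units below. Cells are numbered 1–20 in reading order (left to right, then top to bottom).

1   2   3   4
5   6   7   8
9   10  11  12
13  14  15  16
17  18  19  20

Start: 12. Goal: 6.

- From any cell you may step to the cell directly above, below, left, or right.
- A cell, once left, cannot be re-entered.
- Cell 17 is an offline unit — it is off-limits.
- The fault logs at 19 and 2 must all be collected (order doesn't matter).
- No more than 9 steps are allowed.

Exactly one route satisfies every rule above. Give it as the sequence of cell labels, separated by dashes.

The budget equals the shortest possible length, so every move has to be on a shortest route through the required cells.
Route from 12: 2× down (reaching 20), left to 19, 4× up (reaching 3), left to 2, down to 6 — 9 moves in all.
Check: all required cells visited; 9 ≤ 9 moves.

12 - 16 - 20 - 19 - 15 - 11 - 7 - 3 - 2 - 6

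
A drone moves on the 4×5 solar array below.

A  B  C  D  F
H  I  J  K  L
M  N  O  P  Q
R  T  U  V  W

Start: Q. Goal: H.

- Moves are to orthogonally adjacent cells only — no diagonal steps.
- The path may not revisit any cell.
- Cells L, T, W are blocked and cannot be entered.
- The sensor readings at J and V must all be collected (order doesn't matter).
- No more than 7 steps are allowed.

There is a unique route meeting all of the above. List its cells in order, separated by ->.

The 7-move cap with required stops at J, V leaves no slack for detours.
Route from Q: left to P, down to V, left to U, 2× up (reaching J), 2× left (reaching H) — 7 moves in all.
Check: all required cells visited; 7 ≤ 7 moves.

Q -> P -> V -> U -> O -> J -> I -> H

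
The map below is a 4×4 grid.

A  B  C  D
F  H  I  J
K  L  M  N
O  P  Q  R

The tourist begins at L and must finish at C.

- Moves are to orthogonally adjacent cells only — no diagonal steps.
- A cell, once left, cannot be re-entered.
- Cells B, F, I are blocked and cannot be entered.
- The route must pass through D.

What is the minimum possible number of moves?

Any route passes through D somewhere between L and C. Summing Manhattan distances along the two legs (L → D → C) gives a lower bound of 4 + 1 = 5 moves.
A route of 5 moves achieves this: L → M → N → J → D → C.
Since 5 matches the lower bound, it is optimal.

5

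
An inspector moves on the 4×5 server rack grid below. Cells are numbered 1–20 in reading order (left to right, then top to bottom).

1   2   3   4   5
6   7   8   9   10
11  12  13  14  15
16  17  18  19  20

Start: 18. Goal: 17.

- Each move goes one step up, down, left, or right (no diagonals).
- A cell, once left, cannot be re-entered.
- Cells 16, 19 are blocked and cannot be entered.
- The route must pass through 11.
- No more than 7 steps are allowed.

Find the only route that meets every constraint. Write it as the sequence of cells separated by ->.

18 -> 13 -> 8 -> 7 -> 6 -> 11 -> 12 -> 17

The 7-move cap with required stops at 11 leaves no slack for detours.
Route from 18: up 2 to 8, left 2 to 6, down 1 to 11, right 1 to 12, down 1 to 17 — 7 moves in all.
Check: all required cells visited; 7 ≤ 7 moves.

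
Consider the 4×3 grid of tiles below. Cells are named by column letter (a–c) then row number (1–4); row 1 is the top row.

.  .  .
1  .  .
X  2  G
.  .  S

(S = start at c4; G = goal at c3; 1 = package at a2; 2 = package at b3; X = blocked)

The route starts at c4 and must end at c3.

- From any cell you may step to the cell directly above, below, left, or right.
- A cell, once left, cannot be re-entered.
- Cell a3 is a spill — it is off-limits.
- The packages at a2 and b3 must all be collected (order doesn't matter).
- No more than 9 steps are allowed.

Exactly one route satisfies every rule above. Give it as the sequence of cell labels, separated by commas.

c4, b4, b3, b2, a2, a1, b1, c1, c2, c3

The 9-move cap with required stops at a2, b3 leaves no slack for detours.
Route from c4: left to b4, 2× up (reaching b2), left to a2, up to a1, 2× right (reaching c1), 2× down (reaching c3) — 9 moves in all.
Check: all required cells visited; 9 ≤ 9 moves.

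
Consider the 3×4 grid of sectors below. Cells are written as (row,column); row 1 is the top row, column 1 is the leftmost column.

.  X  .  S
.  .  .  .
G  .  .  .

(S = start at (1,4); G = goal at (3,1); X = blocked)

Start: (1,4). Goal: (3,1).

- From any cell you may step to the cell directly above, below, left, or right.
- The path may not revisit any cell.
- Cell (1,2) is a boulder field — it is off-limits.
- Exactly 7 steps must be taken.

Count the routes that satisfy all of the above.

Need simple routes of exactly 7 moves from (1,4) to (3,1) (Manhattan distance 5, so 1 moves are spent on a detour and 1 undoing it).
Enumerating: (1,4) (2,4) (3,4) (3,3) (2,3) (2,2) (3,2) (3,1) | (1,4) (2,4) (3,4) (3,3) (2,3) (2,2) (2,1) (3,1) | (1,4) (2,4) (3,4) (3,3) (3,2) (2,2) (2,1) (3,1) | (1,4) (2,4) (2,3) (3,3) (3,2) (2,2) (2,1) (3,1) | (1,4) (1,3) (2,3) (3,3) (3,2) (2,2) (2,1) (3,1) | (1,4) (1,3) (2,3) (2,4) (3,4) (3,3) (3,2) (3,1).
That gives 6 routes.

6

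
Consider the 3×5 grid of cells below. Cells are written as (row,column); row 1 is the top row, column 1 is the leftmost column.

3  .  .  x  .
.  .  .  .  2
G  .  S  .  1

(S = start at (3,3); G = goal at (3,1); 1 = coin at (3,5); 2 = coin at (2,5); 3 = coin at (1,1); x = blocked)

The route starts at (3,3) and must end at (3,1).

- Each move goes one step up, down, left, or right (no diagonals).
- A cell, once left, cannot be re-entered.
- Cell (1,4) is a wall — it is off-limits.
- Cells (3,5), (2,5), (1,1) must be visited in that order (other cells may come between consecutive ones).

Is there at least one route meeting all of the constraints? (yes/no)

One route that works: (3,3) → (3,4) → (3,5) → (2,5) → (2,4) → (2,3) → (1,3) → (1,2) → (1,1) → (2,1) → (3,1).

yes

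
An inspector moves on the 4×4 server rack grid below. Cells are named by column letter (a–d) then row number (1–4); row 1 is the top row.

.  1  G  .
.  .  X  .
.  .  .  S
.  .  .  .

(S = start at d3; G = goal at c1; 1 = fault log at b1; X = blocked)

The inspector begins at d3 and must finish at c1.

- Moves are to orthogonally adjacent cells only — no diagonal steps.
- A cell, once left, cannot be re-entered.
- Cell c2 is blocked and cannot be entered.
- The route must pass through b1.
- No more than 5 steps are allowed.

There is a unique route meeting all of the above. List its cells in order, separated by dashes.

The budget equals the shortest possible length, so every move has to be on a shortest route through the required cells.
Route from d3: 2× left (reaching b3), 2× up (reaching b1), right to c1 — 5 moves in all.
Check: all required cells visited; 5 ≤ 5 moves.

d3 - c3 - b3 - b2 - b1 - c1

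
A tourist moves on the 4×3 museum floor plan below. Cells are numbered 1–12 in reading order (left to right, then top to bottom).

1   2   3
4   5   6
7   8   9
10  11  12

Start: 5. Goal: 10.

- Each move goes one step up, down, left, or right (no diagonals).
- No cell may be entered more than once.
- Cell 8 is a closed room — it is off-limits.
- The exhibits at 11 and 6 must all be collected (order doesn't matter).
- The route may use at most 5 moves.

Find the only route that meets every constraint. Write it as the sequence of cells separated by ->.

5 -> 6 -> 9 -> 12 -> 11 -> 10

Any route must reach 11 and 6 and still end at 10 within 5 moves, so the order of the required stops is forced.
Route from 5: right 1 to 6, down 2 to 12, left 2 to 10 — 5 moves in all.
Check: all required cells visited; 5 ≤ 5 moves.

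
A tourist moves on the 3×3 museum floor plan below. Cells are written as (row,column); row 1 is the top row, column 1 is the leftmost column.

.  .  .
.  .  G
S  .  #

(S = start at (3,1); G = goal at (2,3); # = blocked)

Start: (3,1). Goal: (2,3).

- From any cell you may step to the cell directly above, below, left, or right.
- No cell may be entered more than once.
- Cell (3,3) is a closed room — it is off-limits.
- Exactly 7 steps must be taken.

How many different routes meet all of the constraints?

1

Need simple routes of exactly 7 moves from (3,1) to (2,3) (Manhattan distance 3, so 2 moves are spent on a detour and 2 undoing it).
Enumerating: (3,1) (3,2) (2,2) (2,1) (1,1) (1,2) (1,3) (2,3).
That gives 1 route.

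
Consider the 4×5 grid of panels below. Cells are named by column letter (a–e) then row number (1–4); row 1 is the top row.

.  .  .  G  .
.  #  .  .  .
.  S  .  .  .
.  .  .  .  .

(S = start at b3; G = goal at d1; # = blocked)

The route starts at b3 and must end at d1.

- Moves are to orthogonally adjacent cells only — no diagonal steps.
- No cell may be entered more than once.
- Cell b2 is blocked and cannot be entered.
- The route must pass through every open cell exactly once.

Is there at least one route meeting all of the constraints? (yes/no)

yes

One route that works: b3 → b4 → a4 → a3 → a2 → a1 → b1 → c1 → c2 → c3 → c4 → d4 → e4 → e3 → d3 → d2 → e2 → e1 → d1.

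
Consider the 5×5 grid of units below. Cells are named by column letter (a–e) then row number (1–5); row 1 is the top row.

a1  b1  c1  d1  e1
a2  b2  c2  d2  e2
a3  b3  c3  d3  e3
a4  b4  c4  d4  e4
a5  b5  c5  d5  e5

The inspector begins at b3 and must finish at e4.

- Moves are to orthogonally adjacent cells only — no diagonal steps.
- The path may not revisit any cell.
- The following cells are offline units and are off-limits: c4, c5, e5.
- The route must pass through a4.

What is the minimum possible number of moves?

10

Any route passes through a4 somewhere between b3 and e4. Summing Manhattan distances along the two legs (b3 → a4 → e4) gives a lower bound of 2 + 4 = 6 moves.
That bound ignores the blocked cells. Measuring each leg by the fewest moves that actually steer around them (b3→a4: 2; a4→e4: 6) raises the lower bound to 8.
The shortest route satisfying every rule uses 10 moves: b3 → b4 → a4 → a3 → a2 → b2 → c2 → c3 → d3 → d4 → e4.
The bound of 8 isn't tight here; checking systematically, no route of length 8 through 9 satisfies every constraint, so 10 is the minimum.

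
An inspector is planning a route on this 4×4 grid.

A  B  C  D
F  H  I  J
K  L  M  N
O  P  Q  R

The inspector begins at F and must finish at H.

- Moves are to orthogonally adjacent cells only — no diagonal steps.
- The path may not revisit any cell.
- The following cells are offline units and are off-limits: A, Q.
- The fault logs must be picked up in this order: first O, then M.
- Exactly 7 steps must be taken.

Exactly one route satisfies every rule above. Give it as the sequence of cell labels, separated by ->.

F -> K -> O -> P -> L -> M -> I -> H

The waypoints must appear in the order O, M, with no cell reused.
Route from F: 2× down (reaching O), right to P, up to L, right to M, up to I, left to H — 7 moves in all.
Check: order respected (O at step 2, M at step 5); 7 moves as required.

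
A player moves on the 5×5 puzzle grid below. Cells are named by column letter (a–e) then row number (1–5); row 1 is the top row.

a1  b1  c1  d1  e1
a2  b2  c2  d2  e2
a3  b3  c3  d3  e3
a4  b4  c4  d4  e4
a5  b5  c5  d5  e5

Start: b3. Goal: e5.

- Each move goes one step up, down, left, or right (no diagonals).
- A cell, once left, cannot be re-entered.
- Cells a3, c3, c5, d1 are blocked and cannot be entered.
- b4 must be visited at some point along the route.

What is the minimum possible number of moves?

Any route passes through b4 somewhere between b3 and e5. Summing Manhattan distances along the two legs (b3 → b4 → e5) gives a lower bound of 1 + 4 = 5 moves.
A route of 5 moves achieves this: b3 → b4 → c4 → d4 → d5 → e5.
Since 5 matches the lower bound, it is optimal.

5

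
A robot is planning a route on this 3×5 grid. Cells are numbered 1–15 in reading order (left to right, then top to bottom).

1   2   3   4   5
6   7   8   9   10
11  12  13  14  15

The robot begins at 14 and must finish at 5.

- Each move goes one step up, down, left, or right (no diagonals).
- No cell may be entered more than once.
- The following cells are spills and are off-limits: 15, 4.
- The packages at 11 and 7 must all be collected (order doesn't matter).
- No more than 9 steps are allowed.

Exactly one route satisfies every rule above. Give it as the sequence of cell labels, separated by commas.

Any route must reach 11 and 7 and still end at 5 within 9 moves, so the order of the required stops is forced.
Route from 14: 3× left (reaching 11), up to 6, 4× right (reaching 10), up to 5 — 9 moves in all.
Check: all required cells visited; 9 ≤ 9 moves.

14, 13, 12, 11, 6, 7, 8, 9, 10, 5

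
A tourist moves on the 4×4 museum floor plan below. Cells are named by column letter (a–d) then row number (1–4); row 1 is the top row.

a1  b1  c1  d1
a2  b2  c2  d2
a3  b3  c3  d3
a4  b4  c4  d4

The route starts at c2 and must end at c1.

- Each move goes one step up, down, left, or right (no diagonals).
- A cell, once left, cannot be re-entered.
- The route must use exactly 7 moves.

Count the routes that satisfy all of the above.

Need simple routes of exactly 7 moves from c2 to c1 (Manhattan distance 1, so 3 moves are spent on a detour and 3 undoing it).
Enumerating: c2 c3 c4 b4 b3 b2 b1 c1 | c2 c3 c4 d4 d3 d2 d1 c1 | c2 c3 b3 b2 a2 a1 b1 c1 | c2 c3 b3 a3 a2 a1 b1 c1 | c2 c3 b3 a3 a2 b2 b1 c1 | c2 b2 b3 a3 a2 a1 b1 c1 | c2 b2 b3 c3 d3 d2 d1 c1 | c2 d2 d3 c3 b3 b2 b1 c1.
That gives 8 routes.

8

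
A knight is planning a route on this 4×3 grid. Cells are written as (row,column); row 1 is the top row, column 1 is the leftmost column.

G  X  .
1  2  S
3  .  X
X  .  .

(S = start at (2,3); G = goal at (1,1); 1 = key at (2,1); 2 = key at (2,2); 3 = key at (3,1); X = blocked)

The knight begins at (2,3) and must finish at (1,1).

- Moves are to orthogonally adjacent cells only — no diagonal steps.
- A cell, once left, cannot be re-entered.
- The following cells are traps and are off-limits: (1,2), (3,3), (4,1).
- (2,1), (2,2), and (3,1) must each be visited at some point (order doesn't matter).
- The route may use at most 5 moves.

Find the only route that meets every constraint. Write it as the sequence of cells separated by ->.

Any route must reach (2,1), (2,2), and (3,1) and still end at (1,1) within 5 moves, so the order of the required stops is forced.
Route from (2,3): left to (2,2), down to (3,2), left to (3,1), 2× up (reaching (1,1)) — 5 moves in all.
Check: all required cells visited; 5 ≤ 5 moves.

(2,3) -> (2,2) -> (3,2) -> (3,1) -> (2,1) -> (1,1)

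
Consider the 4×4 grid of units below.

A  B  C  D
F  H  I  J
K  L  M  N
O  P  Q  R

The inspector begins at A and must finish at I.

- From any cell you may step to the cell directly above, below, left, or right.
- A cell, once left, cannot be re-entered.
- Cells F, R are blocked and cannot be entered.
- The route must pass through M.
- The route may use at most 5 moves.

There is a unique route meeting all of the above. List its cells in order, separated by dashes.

A - B - H - L - M - I

The budget equals the shortest possible length, so every move has to be on a shortest route through the required cells.
Route from A: right 1 to B, down 2 to L, right 1 to M, up 1 to I — 5 moves in all.
Check: all required cells visited; 5 ≤ 5 moves.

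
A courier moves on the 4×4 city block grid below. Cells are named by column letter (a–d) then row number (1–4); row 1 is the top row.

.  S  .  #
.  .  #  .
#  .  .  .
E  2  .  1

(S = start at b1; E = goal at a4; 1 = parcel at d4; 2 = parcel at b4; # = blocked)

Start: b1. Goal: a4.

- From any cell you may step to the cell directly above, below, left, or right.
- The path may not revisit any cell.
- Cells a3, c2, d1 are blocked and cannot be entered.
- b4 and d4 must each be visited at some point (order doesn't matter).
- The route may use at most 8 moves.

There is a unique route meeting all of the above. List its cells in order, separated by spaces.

b1 b2 b3 c3 d3 d4 c4 b4 a4

The 8-move cap with required stops at b4, d4 leaves no slack for detours.
Route from b1: down 2 to b3, right 2 to d3, down 1 to d4, left 3 to a4 — 8 moves in all.
Check: all required cells visited; 8 ≤ 8 moves.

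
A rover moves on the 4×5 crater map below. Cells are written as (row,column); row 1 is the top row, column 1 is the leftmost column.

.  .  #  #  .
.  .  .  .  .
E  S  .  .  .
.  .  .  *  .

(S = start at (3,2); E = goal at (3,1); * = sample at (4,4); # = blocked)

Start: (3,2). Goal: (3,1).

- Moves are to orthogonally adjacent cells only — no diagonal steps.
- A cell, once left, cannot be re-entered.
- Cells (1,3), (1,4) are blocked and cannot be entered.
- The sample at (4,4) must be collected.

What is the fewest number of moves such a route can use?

Any route passes through (4,4) somewhere between (3,2) and (3,1). Summing Manhattan distances along the two legs ((3,2) → (4,4) → (3,1)) gives a lower bound of 3 + 4 = 7 moves.
A route of 7 moves achieves this: (3,2) → (3,3) → (3,4) → (4,4) → (4,3) → (4,2) → (4,1) → (3,1).
Since 7 matches the lower bound, it is optimal.

7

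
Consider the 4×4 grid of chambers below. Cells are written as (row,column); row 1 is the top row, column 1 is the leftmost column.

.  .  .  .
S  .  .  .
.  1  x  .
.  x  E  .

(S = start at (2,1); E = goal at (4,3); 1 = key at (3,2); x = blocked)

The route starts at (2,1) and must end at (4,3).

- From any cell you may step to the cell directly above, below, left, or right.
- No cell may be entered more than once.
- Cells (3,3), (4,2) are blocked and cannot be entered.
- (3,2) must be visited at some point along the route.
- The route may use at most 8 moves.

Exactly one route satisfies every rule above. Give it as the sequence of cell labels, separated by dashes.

(2,1) - (3,1) - (3,2) - (2,2) - (2,3) - (2,4) - (3,4) - (4,4) - (4,3)

The budget equals the shortest possible length, so every move has to be on a shortest route through the required cells.
Route from (2,1): down to (3,1), right to (3,2), up to (2,2), 2× right (reaching (2,4)), 2× down (reaching (4,4)), left to (4,3) — 8 moves in all.
Check: all required cells visited; 8 ≤ 8 moves.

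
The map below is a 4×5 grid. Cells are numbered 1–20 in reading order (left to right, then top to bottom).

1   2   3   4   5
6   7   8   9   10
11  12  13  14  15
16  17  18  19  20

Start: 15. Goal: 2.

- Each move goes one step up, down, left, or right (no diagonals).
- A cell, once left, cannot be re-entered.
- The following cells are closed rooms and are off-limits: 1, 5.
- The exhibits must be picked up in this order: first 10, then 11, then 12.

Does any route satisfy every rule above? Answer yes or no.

yes

One route that works: 15 → 10 → 9 → 14 → 19 → 18 → 17 → 16 → 11 → 12 → 7 → 2.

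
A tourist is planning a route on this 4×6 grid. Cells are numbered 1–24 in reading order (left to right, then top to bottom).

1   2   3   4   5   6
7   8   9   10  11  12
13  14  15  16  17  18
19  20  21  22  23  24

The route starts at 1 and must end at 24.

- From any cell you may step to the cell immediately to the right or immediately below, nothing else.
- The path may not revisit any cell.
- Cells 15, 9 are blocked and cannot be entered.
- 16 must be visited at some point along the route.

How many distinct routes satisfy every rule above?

3

A right/down-only route from 1 to 24 makes exactly 3 down-moves and 5 right-moves in some order.
With no other constraints that would be C(8,3) = 56 routes.
Split at 16 and multiply the segment counts (each segment already excludes blocked cells): 1→16: 1; 16→24: 3; product = 3.
That gives 3 routes.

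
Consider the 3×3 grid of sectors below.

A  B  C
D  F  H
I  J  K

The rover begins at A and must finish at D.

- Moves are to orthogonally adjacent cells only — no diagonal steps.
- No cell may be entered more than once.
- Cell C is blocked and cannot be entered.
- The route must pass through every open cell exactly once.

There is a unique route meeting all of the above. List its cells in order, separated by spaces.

Need to visit all 8 open cells exactly once, starting at A and ending at D.
Route from A: right to B, down to F, right to H, down to K, 2× left (reaching I), up to D — 7 moves in all.
Check: all 8 open cells covered.

A B F H K J I D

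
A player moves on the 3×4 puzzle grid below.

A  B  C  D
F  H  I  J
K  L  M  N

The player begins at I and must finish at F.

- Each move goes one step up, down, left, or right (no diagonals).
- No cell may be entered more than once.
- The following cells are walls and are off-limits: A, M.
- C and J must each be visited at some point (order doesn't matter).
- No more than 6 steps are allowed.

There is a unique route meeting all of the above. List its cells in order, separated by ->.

I -> J -> D -> C -> B -> H -> F

The budget equals the shortest possible length, so every move has to be on a shortest route through the required cells.
Route from I: right 1 to J, up 1 to D, left 2 to B, down 1 to H, left 1 to F — 6 moves in all.
Check: all required cells visited; 6 ≤ 6 moves.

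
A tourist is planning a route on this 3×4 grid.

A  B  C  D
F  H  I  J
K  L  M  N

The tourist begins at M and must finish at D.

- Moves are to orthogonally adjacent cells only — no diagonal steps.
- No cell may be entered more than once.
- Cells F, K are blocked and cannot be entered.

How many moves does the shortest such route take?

3

The Manhattan distance from M to D is |3−1| + |3−4| = 3, so at least 3 moves are needed.
A route of 3 moves achieves this: M → I → C → D.
Since 3 matches the lower bound, it is optimal.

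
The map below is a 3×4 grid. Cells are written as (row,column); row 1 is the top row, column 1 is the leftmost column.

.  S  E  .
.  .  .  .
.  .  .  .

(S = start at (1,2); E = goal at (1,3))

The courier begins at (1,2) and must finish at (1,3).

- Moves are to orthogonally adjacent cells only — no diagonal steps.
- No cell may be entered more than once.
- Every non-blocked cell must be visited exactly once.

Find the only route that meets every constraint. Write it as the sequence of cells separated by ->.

Need to visit all 12 open cells exactly once, starting at (1,2) and ending at (1,3).
Cell (3,1) has only two open neighbours ((2,1) and (3,2)), so the path must pass straight through it: one of those is the cell it's entered from and the other is where it exits.
Route from (1,2): left to (1,1), 2× down (reaching (3,1)), right to (3,2), up to (2,2), right to (2,3), down to (3,3), right to (3,4), 2× up (reaching (1,4)), left to (1,3) — 11 moves in all.
Check: all 12 open cells covered.

(1,2) -> (1,1) -> (2,1) -> (3,1) -> (3,2) -> (2,2) -> (2,3) -> (3,3) -> (3,4) -> (2,4) -> (1,4) -> (1,3)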